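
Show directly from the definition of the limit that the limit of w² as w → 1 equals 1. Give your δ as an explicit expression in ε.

Let ε > 0 be given. We seek δ > 0 with 0 < |w − 1| < δ ⇒ |w² − 1| < ε.
Factor: w² − 1 = (w − 1)(w + 1), so |w² − 1| = |w − 1|·|w + 1|.
Restrict δ ≤ 1. Then |w − 1| < 1 gives |w| < 2, so by the triangle inequality |w + 1| ≤ 2 + 1 = 3.
Hence |w² − 1| ≤ 3|w − 1|, which is < ε once |w − 1| < ε/3.
Take δ = min(1, ε/3). If 0 < |w − 1| < δ then both bounds hold and |w² − 1| ≤ 3|w − 1| < 3·(ε/3) = ε.

δ = min(1, ε/3)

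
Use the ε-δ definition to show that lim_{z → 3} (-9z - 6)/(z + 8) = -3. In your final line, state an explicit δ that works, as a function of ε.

δ = min(11/2, (11/12)ε)

Let ε > 0 be given. We want δ > 0 with 0 < |z − 3| < δ ⇒ |(-9z - 6)/(z + 8) + 3| < ε.
Combining over a common denominator, (-9z - 6)/(z + 8) + 3 = [(-9z - 6)·11 − (-33)·(z + 8)] / [11·(z + 8)] = -66(z − 3) / (11(z + 8)).
So |(-9z - 6)/(z + 8) + 3| = 66|z − 3| / (11·|z + 8|).
Restrict δ ≤ 11/2. Then |z − 3| < 11/2 gives |z + 8| = |(z − 3) + 11| ≥ 11 − 11/2 = 11/2.
Hence |(-9z - 6)/(z + 8) + 3| < 66|z − 3|/(11·(11/2)) = (12/11)|z − 3|, which is < ε once |z − 3| < (11/12)ε.
Take δ = min(11/2, (11/12)ε). Then 0 < |z − 3| < δ forces both bounds, so |(-9z - 6)/(z + 8) + 3| < ε.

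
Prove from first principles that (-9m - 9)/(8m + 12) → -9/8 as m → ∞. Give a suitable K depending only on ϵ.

K = (9/16)/ϵ

Let ϵ > 0. For m ≥ 1, |(-9m - 9)/(8m + 12) + 9/8| = |36|/(8(8m + 12)) = 36/(8(8m + 12)).
Since 8m + 12 ≥ 8m for m ≥ 1, this is ≤ 36/(8·8m) = (9/16)/m.
So |(-9m - 9)/(8m + 12) + 9/8| < ϵ whenever m > (9/16)/ϵ.
Take K = (9/16)/ϵ. If m > K then |(-9m - 9)/(8m + 12) + 9/8| ≤ (9/16)/m < ϵ.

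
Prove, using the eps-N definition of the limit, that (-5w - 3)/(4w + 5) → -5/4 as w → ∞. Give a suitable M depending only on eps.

Let eps > 0 be given. We seek M > 0 such that w > M implies |(-5w - 3)/(4w + 5) + 5/4| < eps.
(-5w - 3)/(4w + 5) + 5/4 = (4(-5w - 3) − (-5)(4w + 5)) / (4(4w + 5)) = 13/(4(4w + 5)).
For w > 0 we have 4w + 5 > 4w, so |(-5w - 3)/(4w + 5) + 5/4| = 13/(4(4w + 5)) < 13/(4·4w) = (13/16)/w.
Thus |(-5w - 3)/(4w + 5) + 5/4| < eps whenever w > (13/16)/eps.
Take M = (13/16)/eps. If w > M then |(-5w - 3)/(4w + 5) + 5/4| < (13/16)/w < eps.

M = (13/16)/eps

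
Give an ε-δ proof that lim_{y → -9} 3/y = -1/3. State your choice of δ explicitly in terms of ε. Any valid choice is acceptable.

Let ε > 0 be given. We seek δ > 0 such that 0 < |y + 9| < δ implies |3/y + 1/3| < ε.
|3/y + 1/3| = 3·|-9 − y|/(9·|y|) = 3|y + 9|/(9|y|).
Require δ ≤ 9/2 so that |y| > 9 − 9/2 = 9/2, hence 9|y| > 81/2.
Then |3/y + 1/3| < 3|y + 9|/(81/2), which is < ε when |y + 9| < (27/2)ε.
Take δ = min(9/2, (27/2)ε). Then 0 < |y + 9| < δ gives both |y + 9| < 9/2 and |y + 9| < (27/2)ε, so |3/y + 1/3| < ε.

δ = min(9/2, (27/2)ε)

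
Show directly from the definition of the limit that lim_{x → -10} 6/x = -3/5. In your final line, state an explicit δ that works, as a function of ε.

Suppose ε > 0. We seek δ > 0 such that 0 < |x + 10| < δ implies |6/x + 3/5| < ε.
|6/x + 3/5| = 6·|-10 − x|/(10·|x|) = 6|x + 10|/(10|x|).
Require δ ≤ 5 so that |x| > 10 − 5 = 5, hence 10|x| > 50.
Then |6/x + 3/5| < 6|x + 10|/50, which is < ε when |x + 10| < (25/3)ε.
Take δ = min(5, (25/3)ε). Then 0 < |x + 10| < δ gives both |x + 10| < 5 and |x + 10| < (25/3)ε, so |6/x + 3/5| < ε.

δ = min(5, (25/3)ε)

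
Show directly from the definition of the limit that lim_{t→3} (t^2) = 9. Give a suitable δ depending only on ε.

Suppose ε > 0. We seek δ > 0 with 0 < |t − 3| < δ ⇒ |t^2 − 9| < ε.
Factor: t^2 − 9 = (t − 3)(t + 3), so |t^2 − 9| = |t − 3|·|t + 3|.
Restrict δ ≤ 1. Then |t − 3| < 1 gives |t| < 4, so by the triangle inequality |t + 3| ≤ 4 + 3 = 7.
Hence |t^2 − 9| ≤ 7|t − 3|, which is < ε once |t − 3| < ε/7.
Take δ = min(1, ε/7). If 0 < |t − 3| < δ then both bounds hold and |t^2 − 9| ≤ 7|t − 3| < 7·(ε/7) = ε.

δ = min(1, ε/7)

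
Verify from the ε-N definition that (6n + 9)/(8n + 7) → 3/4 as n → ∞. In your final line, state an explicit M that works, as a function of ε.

Let ε > 0 be given. For n ≥ 1, |(6n + 9)/(8n + 7) − (3/4)| = |30|/(8(8n + 7)) = 30/(8(8n + 7)).
Since 8n + 7 ≥ 8n for n ≥ 1, this is ≤ 30/(8·8n) = (15/32)/n.
So |(6n + 9)/(8n + 7) − (3/4)| < ε whenever n > (15/32)/ε.
Take M = (15/32)/ε. If n > M then |(6n + 9)/(8n + 7) − (3/4)| ≤ (15/32)/n < ε.

M = (15/32)/ε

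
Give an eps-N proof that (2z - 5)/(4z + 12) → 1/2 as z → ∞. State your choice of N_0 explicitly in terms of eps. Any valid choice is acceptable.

N_0 = (11/4)/eps

Let eps > 0 be given. We seek N_0 > 0 such that z > N_0 implies |(2z - 5)/(4z + 12) − (1/2)| < eps.
(2z - 5)/(4z + 12) − (1/2) = (4(2z - 5) − 2(4z + 12)) / (4(4z + 12)) = -44/(4(4z + 12)).
For z > 0 we have 4z + 12 > 4z, so |(2z - 5)/(4z + 12) − (1/2)| = 44/(4(4z + 12)) < 44/(4·4z) = (11/4)/z.
Thus |(2z - 5)/(4z + 12) − (1/2)| < eps whenever z > (11/4)/eps.
Take N_0 = (11/4)/eps. If z > N_0 then |(2z - 5)/(4z + 12) − (1/2)| < (11/4)/z < eps.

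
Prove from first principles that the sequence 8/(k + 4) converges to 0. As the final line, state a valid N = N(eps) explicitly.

Let eps > 0 be given. For k ≥ 1, |8/(k + 4) − 0| = 8/(k + 4) ≤ 8/k.
We need 8/k < eps, i.e. k > 8/eps.
Take N = 8/eps. If k > N then |8/(k + 4)| ≤ 8/k < eps.

N = 8/eps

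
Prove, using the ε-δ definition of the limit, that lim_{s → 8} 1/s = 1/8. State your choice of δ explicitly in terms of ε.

δ = min(4, 32ε)

Fix ε > 0. We seek δ > 0 such that 0 < |s − 8| < δ implies |1/s − (1/8)| < ε.
|1/s − (1/8)| = |8 − s|/(8·|s|) = |s − 8|/(8|s|).
Restrict δ ≤ 4. Then |s − 8| < 4 gives |s| > 4, so 8|s| > 32.
Then |1/s − (1/8)| < |s − 8|/32, which is < ε when |s − 8| < 32ε.
Take δ = min(4, 32ε). Then 0 < |s − 8| < δ gives both |s − 8| < 4 and |s − 8| < 32ε, so |1/s − (1/8)| < ε.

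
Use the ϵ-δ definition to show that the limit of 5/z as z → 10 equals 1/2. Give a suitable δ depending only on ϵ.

Let ϵ > 0 be given. We seek δ > 0 such that 0 < |z − 10| < δ implies |5/z − (1/2)| < ϵ.
|5/z − (1/2)| = 5·|10 − z|/(10·|z|) = 5|z − 10|/(10|z|).
Require δ ≤ 5 so that |z| > 10 − 5 = 5, hence 10|z| > 50.
Then |5/z − (1/2)| < 5|z − 10|/50, which is < ϵ when |z − 10| < 10ϵ.
Take δ = min(5, 10ϵ). Then 0 < |z − 10| < δ gives both |z − 10| < 5 and |z − 10| < 10ϵ, so |5/z − (1/2)| < ϵ.

δ = min(5, 10ϵ)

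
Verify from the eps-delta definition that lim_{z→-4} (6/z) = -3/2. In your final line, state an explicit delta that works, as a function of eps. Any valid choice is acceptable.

Let eps > 0 be given. We seek delta > 0 such that 0 < |z + 4| < delta implies |6/z + 3/2| < eps.
|6/z + 3/2| = 6·|-4 − z|/(4·|z|) = 6|z + 4|/(4|z|).
Restrict delta ≤ 2. Then |z + 4| < 2 gives |z| > 2, so 4|z| > 8.
Then |6/z + 3/2| < 6|z + 4|/8, which is < eps when |z + 4| < (4/3)eps.
Take delta = min(2, (4/3)eps). Then 0 < |z + 4| < delta gives both |z + 4| < 2 and |z + 4| < (4/3)eps, so |6/z + 3/2| < eps.

delta = min(2, (4/3)eps)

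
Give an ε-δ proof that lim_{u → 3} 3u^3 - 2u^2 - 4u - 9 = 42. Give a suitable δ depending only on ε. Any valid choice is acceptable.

Suppose ε > 0. We want δ > 0 such that 0 < |u − 3| < δ implies |(3u^3 - 2u^2 - 4u - 9) − 42| < ε.
(3u^3 - 2u^2 - 4u - 9) − 42 = 3u^3 - 2u^2 - 4u - 51 = (u − 3)(3u^2 + 7u + 17).
So |(3u^3 - 2u^2 - 4u - 9) − 42| = |u − 3|·|3u^2 + 7u + 17|.
Assume first that |u − 3| < 2, so |u| < 5. Then |3u^2 + 7u + 17| ≤ 3·5^2 + 7·5 + 17 = 127.
Hence |(3u^3 - 2u^2 - 4u - 9) − 42| ≤ 127|u − 3| < ε provided |u − 3| < ε/127.
Take δ = min(2, ε/127). Then 0 < |u − 3| < δ gives both |u − 3| < 2 and |u − 3| < ε/127, so |(3u^3 - 2u^2 - 4u - 9) − 42| < ε.

δ = min(2, ε/127)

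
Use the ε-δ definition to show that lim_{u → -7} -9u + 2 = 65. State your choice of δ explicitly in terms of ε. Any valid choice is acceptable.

δ = ε/9

Let ε > 0. We need δ > 0 so that 0 < |u + 7| < δ implies |(-9u + 2) − 65| < ε.
|(-9u + 2) − 65| = |-9u - 63| = 9|u + 7|.
So 9|u + 7| < ε exactly when |u + 7| < ε/9.
Take δ = ε/9. If 0 < |u + 7| < δ then |(-9u + 2) − 65| = 9|u + 7| < 9·(ε/9) = ε.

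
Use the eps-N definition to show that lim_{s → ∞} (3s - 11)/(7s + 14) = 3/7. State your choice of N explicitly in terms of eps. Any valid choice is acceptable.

N = (17/7)/eps

Suppose eps > 0. We seek N > 0 such that s > N implies |(3s - 11)/(7s + 14) − (3/7)| < eps.
(3s - 11)/(7s + 14) − (3/7) = (7(3s - 11) − 3(7s + 14)) / (7(7s + 14)) = -119/(7(7s + 14)).
For s > 0 we have 7s + 14 > 7s, so |(3s - 11)/(7s + 14) − (3/7)| = 119/(7(7s + 14)) < 119/(7·7s) = (17/7)/s.
Thus |(3s - 11)/(7s + 14) − (3/7)| < eps whenever s > (17/7)/eps.
Take N = (17/7)/eps. If s > N then |(3s - 11)/(7s + 14) − (3/7)| < (17/7)/s < eps.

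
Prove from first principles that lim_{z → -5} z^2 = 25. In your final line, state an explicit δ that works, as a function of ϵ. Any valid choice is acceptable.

Fix ϵ > 0. We seek δ > 0 with 0 < |z + 5| < δ ⇒ |z^2 − 25| < ϵ.
Factor: z^2 − 25 = (z + 5)(z - 5), so |z^2 − 25| = |z + 5|·|z - 5|.
Impose δ ≤ 1 so that |z| < 6; then |z - 5| ≤ 11.
Hence |z^2 − 25| ≤ 11|z + 5|, which is < ϵ once |z + 5| < ϵ/11.
Take δ = min(1, ϵ/11). If 0 < |z + 5| < δ then both bounds hold and |z^2 − 25| ≤ 11|z + 5| < 11·(ϵ/11) = ϵ.

δ = min(1, ϵ/11)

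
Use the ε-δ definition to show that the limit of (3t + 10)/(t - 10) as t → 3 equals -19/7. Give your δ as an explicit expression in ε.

δ = min(7/2, (49/80)ε)

Let ε > 0. We want δ > 0 with 0 < |t − 3| < δ ⇒ |(3t + 10)/(t - 10) + 19/7| < ε.
Combining over a common denominator, (3t + 10)/(t - 10) + 19/7 = [(3t + 10)·(-7) − 19·(t - 10)] / [(-7)·(t - 10)] = -40(t − 3) / ((-7)(t - 10)).
So |(3t + 10)/(t - 10) + 19/7| = 40|t − 3| / (7·|t − 10|).
Restrict δ ≤ 7/2. Then |t − 3| < 7/2 gives |t − 10| = |(t − 3) + (-7)| ≥ 7 − 7/2 = 7/2.
Hence |(3t + 10)/(t - 10) + 19/7| < 40|t − 3|/(7·(7/2)) = (80/49)|t − 3|, which is < ε once |t − 3| < (49/80)ε.
Take δ = min(7/2, (49/80)ε). Then 0 < |t − 3| < δ forces both bounds, so |(3t + 10)/(t - 10) + 19/7| < ε.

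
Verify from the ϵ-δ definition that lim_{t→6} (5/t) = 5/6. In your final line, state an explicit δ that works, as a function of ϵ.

Suppose ϵ > 0. We seek δ > 0 such that 0 < |t − 6| < δ implies |5/t − (5/6)| < ϵ.
|5/t − (5/6)| = 5·|6 − t|/(6·|t|) = 5|t − 6|/(6|t|).
Require δ ≤ 3 so that |t| > 6 − 3 = 3, hence 6|t| > 18.
Then |5/t − (5/6)| < 5|t − 6|/18, which is < ϵ when |t − 6| < (18/5)ϵ.
Take δ = min(3, (18/5)ϵ). Then 0 < |t − 6| < δ gives both |t − 6| < 3 and |t − 6| < (18/5)ϵ, so |5/t − (5/6)| < ϵ.

δ = min(3, (18/5)ϵ)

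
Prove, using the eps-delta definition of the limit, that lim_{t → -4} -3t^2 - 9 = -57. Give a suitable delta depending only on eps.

delta = min(2, eps/30)

Fix eps > 0. We want delta > 0 such that 0 < |t + 4| < delta implies |(-3t^2 - 9) + 57| < eps.
(-3t^2 - 9) + 57 = -3t^2 + 48 = (t + 4)(-3t + 12).
So |(-3t^2 - 9) + 57| = |t + 4|·|-3t + 12|.
Require delta ≤ 2. Then |t + 4| < 2 gives |t| < 6, and by the triangle inequality |-3t + 12| ≤ 3·6 + 12 = 30.
Hence |(-3t^2 - 9) + 57| ≤ 30|t + 4| < eps provided |t + 4| < eps/30.
Choosing delta = min(2, eps/30) ensures both conditions, hence |(-3t^2 - 9) + 57| < eps.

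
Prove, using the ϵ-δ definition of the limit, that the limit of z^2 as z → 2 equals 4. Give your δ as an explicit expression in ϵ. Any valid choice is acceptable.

δ = min(2, ϵ/6)

Suppose ϵ > 0. We seek δ > 0 with 0 < |z − 2| < δ ⇒ |z^2 − 4| < ϵ.
Factor: z^2 − 4 = (z − 2)(z + 2), so |z^2 − 4| = |z − 2|·|z + 2|.
Restrict δ ≤ 2. Then |z − 2| < 2 gives |z| < 4, so by the triangle inequality |z + 2| ≤ 4 + 2 = 6.
Hence |z^2 − 4| ≤ 6|z − 2|, which is < ϵ once |z − 2| < ϵ/6.
Take δ = min(2, ϵ/6). If 0 < |z − 2| < δ then both bounds hold and |z^2 − 4| ≤ 6|z − 2| < 6·(ϵ/6) = ϵ.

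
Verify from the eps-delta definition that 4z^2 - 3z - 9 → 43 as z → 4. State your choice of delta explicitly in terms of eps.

Suppose eps > 0. We want delta > 0 such that 0 < |z − 4| < delta implies |(4z^2 - 3z - 9) − 43| < eps.
(4z^2 - 3z - 9) − 43 = 4z^2 - 3z - 52 = (z − 4)(4z + 13).
So |(4z^2 - 3z - 9) − 43| = |z − 4|·|4z + 13|.
Require delta ≤ 1. Then |z − 4| < 1 gives |z| < 5, and by the triangle inequality |4z + 13| ≤ 4·5 + 13 = 33.
Hence |(4z^2 - 3z - 9) − 43| ≤ 33|z − 4| < eps provided |z − 4| < eps/33.
Choosing delta = min(1, eps/33) ensures both conditions, hence |(4z^2 - 3z - 9) − 43| < eps.

delta = min(1, eps/33)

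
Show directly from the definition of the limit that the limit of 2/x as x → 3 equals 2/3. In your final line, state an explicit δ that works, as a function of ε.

δ = min(3/2, (9/4)ε)

Suppose ε > 0. We seek δ > 0 such that 0 < |x − 3| < δ implies |2/x − (2/3)| < ε.
|2/x − (2/3)| = 2·|3 − x|/(3·|x|) = 2|x − 3|/(3|x|).
Require δ ≤ 3/2 so that |x| > 3 − 3/2 = 3/2, hence 3|x| > 9/2.
Then |2/x − (2/3)| < 2|x − 3|/(9/2), which is < ε when |x − 3| < (9/4)ε.
Take δ = min(3/2, (9/4)ε). Then 0 < |x − 3| < δ gives both |x − 3| < 3/2 and |x − 3| < (9/4)ε, so |2/x − (2/3)| < ε.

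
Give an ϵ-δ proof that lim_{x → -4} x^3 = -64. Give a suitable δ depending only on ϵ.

δ = min(2, ϵ/76)

Let ϵ > 0. We seek δ > 0 with 0 < |x + 4| < δ ⇒ |x^3 + 64| < ϵ.
Factor: x^3 + 64 = (x + 4)(x^2 - 4x + 16), so |x^3 + 64| = |x + 4|·|x^2 - 4x + 16|.
Impose δ ≤ 2 so that |x| < 6; then |x^2 - 4x + 16| ≤ 76.
Hence |x^3 + 64| ≤ 76|x + 4|, which is < ϵ once |x + 4| < ϵ/76.
Take δ = min(2, ϵ/76). If 0 < |x + 4| < δ then both bounds hold and |x^3 + 64| ≤ 76|x + 4| < 76·(ϵ/76) = ϵ.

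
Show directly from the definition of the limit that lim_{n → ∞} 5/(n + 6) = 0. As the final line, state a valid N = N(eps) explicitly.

N = 5/eps

Suppose eps > 0. For n ≥ 1, |5/(n + 6) − 0| = 5/(n + 6) ≤ 5/n.
We need 5/n < eps, i.e. n > 5/eps.
Take N = 5/eps. If n > N then |5/(n + 6)| ≤ 5/n < eps.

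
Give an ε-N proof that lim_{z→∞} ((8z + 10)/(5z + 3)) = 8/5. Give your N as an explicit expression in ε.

Let ε > 0 be given. We seek N > 0 such that z > N implies |(8z + 10)/(5z + 3) − (8/5)| < ε.
(8z + 10)/(5z + 3) − (8/5) = (5(8z + 10) − 8(5z + 3)) / (5(5z + 3)) = 26/(5(5z + 3)).
For z > 0 we have 5z + 3 > 5z, so |(8z + 10)/(5z + 3) − (8/5)| = 26/(5(5z + 3)) < 26/(5·5z) = (26/25)/z.
Thus |(8z + 10)/(5z + 3) − (8/5)| < ε whenever z > (26/25)/ε.
Take N = (26/25)/ε. If z > N then |(8z + 10)/(5z + 3) − (8/5)| < (26/25)/z < ε.

N = (26/25)/ε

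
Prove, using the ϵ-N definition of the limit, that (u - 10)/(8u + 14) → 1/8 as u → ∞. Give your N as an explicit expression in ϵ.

Suppose ϵ > 0. We seek N > 0 such that u > N implies |(u - 10)/(8u + 14) − (1/8)| < ϵ.
(u - 10)/(8u + 14) − (1/8) = (8(u - 10) − (8u + 14)) / (8(8u + 14)) = -94/(8(8u + 14)).
For u > 0 we have 8u + 14 > 8u, so |(u - 10)/(8u + 14) − (1/8)| = 94/(8(8u + 14)) < 94/(8·8u) = (47/32)/u.
Thus |(u - 10)/(8u + 14) − (1/8)| < ϵ whenever u > (47/32)/ϵ.
Take N = (47/32)/ϵ. If u > N then |(u - 10)/(8u + 14) − (1/8)| < (47/32)/u < ϵ.

N = (47/32)/ϵ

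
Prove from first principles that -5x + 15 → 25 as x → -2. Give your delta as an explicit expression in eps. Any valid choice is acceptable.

delta = eps/5

Let eps > 0. We need delta > 0 so that 0 < |x + 2| < delta implies |(-5x + 15) − 25| < eps.
Since (-5x + 15) − 25 = -5(x + 2), we have |(-5x + 15) − 25| = 5|x + 2|.
So 5|x + 2| < eps exactly when |x + 2| < eps/5.
Choosing delta = eps/5 gives |(-5x + 15) − 25| = 5|x + 2| < eps whenever |x + 2| < delta.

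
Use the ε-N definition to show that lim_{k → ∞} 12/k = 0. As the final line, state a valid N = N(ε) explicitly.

N = 12/ε

Let ε > 0 be given. For k ≥ 1, |12/k − 0| = 12/(k) ≤ 12/k.
We need 12/k < ε, i.e. k > 12/ε.
Take N = 12/ε. If k > N then |12/k| ≤ 12/k < ε.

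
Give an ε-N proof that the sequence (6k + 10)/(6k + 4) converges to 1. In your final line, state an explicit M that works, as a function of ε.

Fix ε > 0. For k ≥ 1, |(6k + 10)/(6k + 4) − 1| = |36|/(6(6k + 4)) = 36/(6(6k + 4)).
Since 6k + 4 ≥ 6k for k ≥ 1, this is ≤ 36/(6·6k) = 1/k.
So |(6k + 10)/(6k + 4) − 1| < ε whenever k > 1/ε.
Take M = 1/ε. If k > M then |(6k + 10)/(6k + 4) − 1| ≤ 1/k < ε.

M = 1/ε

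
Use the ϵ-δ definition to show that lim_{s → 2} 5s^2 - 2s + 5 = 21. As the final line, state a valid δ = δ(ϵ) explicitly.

Suppose ϵ > 0. We want δ > 0 such that 0 < |s − 2| < δ implies |(5s^2 - 2s + 5) − 21| < ϵ.
(5s^2 - 2s + 5) − 21 = 5s^2 - 2s - 16 = (s − 2)(5s + 8).
So |(5s^2 - 2s + 5) − 21| = |s − 2|·|5s + 8|.
Require δ ≤ 2. Then |s − 2| < 2 gives |s| < 4, and by the triangle inequality |5s + 8| ≤ 5·4 + 8 = 28.
Hence |(5s^2 - 2s + 5) − 21| ≤ 28|s − 2| < ϵ provided |s − 2| < ϵ/28.
Choosing δ = min(2, ϵ/28) ensures both conditions, hence |(5s^2 - 2s + 5) − 21| < ϵ.

δ = min(2, ϵ/28)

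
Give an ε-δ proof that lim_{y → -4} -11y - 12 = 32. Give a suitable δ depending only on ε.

Let ε > 0 be given. We need δ > 0 so that 0 < |y + 4| < δ implies |(-11y - 12) − 32| < ε.
|(-11y - 12) − 32| = |-11y - 44| = 11|y + 4|.
Thus it suffices that |y + 4| < ε/11.
Take δ = ε/11. If 0 < |y + 4| < δ then |(-11y - 12) − 32| = 11|y + 4| < 11·(ε/11) = ε.

δ = ε/11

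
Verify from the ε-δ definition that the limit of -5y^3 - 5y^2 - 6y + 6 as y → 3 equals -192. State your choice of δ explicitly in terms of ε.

Let ε > 0 be given. We want δ > 0 such that 0 < |y − 3| < δ implies |(-5y^3 - 5y^2 - 6y + 6) + 192| < ε.
(-5y^3 - 5y^2 - 6y + 6) + 192 = -5y^3 - 5y^2 - 6y + 198 = (y − 3)(-5y^2 - 20y - 66).
So |(-5y^3 - 5y^2 - 6y + 6) + 192| = |y − 3|·|-5y^2 - 20y - 66|.
Require δ ≤ 2. Then |y − 3| < 2 gives |y| < 5, and by the triangle inequality |-5y^2 - 20y - 66| ≤ 5·5^2 + 20·5 + 66 = 291.
Hence |(-5y^3 - 5y^2 - 6y + 6) + 192| ≤ 291|y − 3| < ε provided |y − 3| < ε/291.
Take δ = min(2, ε/291). Then 0 < |y − 3| < δ gives both |y − 3| < 2 and |y − 3| < ε/291, so |(-5y^3 - 5y^2 - 6y + 6) + 192| < ε.

δ = min(2, ε/291)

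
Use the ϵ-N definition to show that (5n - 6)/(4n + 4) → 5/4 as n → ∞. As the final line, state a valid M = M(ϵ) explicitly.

M = (11/4)/ϵ

Let ϵ > 0 be given. For n ≥ 1, |(5n - 6)/(4n + 4) − (5/4)| = |-44|/(4(4n + 4)) = 44/(4(4n + 4)).
Since 4n + 4 ≥ 4n for n ≥ 1, this is ≤ 44/(4·4n) = (11/4)/n.
So |(5n - 6)/(4n + 4) − (5/4)| < ϵ whenever n > (11/4)/ϵ.
Take M = (11/4)/ϵ. If n > M then |(5n - 6)/(4n + 4) − (5/4)| ≤ (11/4)/n < ϵ.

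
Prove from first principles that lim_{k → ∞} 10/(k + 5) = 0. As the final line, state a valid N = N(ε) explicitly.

Suppose ε > 0. For k ≥ 1, |10/(k + 5) − 0| = 10/(k + 5) ≤ 10/k.
We need 10/k < ε, i.e. k > 10/ε.
Take N = 10/ε. If k > N then |10/(k + 5)| ≤ 10/k < ε.

N = 10/ε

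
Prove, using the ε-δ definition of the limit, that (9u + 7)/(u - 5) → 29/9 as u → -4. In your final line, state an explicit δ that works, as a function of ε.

δ = min(9/2, (81/104)ε)

Fix ε > 0. We want δ > 0 with 0 < |u + 4| < δ ⇒ |(9u + 7)/(u - 5) − (29/9)| < ε.
Combining over a common denominator, (9u + 7)/(u - 5) − (29/9) = [(9u + 7)·(-9) − (-29)·(u - 5)] / [(-9)·(u - 5)] = -52(u + 4) / ((-9)(u - 5)).
So |(9u + 7)/(u - 5) − (29/9)| = 52|u + 4| / (9·|u − 5|).
Require δ ≤ 9/2, so |u − 5| ≥ |-9| − |u + 4| > 9 − 9/2 = 9/2.
Hence |(9u + 7)/(u - 5) − (29/9)| < 52|u + 4|/(9·(9/2)) = (104/81)|u + 4|, which is < ε once |u + 4| < (81/104)ε.
Take δ = min(9/2, (81/104)ε). Then 0 < |u + 4| < δ forces both bounds, so |(9u + 7)/(u - 5) − (29/9)| < ε.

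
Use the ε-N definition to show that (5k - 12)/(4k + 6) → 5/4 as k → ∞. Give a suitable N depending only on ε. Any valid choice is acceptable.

Fix ε > 0. For k ≥ 1, |(5k - 12)/(4k + 6) − (5/4)| = |-78|/(4(4k + 6)) = 78/(4(4k + 6)).
Since 4k + 6 ≥ 4k for k ≥ 1, this is ≤ 78/(4·4k) = (39/8)/k.
So |(5k - 12)/(4k + 6) − (5/4)| < ε whenever k > (39/8)/ε.
Take N = (39/8)/ε. If k > N then |(5k - 12)/(4k + 6) − (5/4)| ≤ (39/8)/k < ε.

N = (39/8)/ε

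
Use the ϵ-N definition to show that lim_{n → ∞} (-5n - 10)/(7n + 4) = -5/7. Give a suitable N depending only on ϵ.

N = (50/49)/ϵ

Let ϵ > 0. For n ≥ 1, |(-5n - 10)/(7n + 4) + 5/7| = |-50|/(7(7n + 4)) = 50/(7(7n + 4)).
Since 7n + 4 ≥ 7n for n ≥ 1, this is ≤ 50/(7·7n) = (50/49)/n.
So |(-5n - 10)/(7n + 4) + 5/7| < ϵ whenever n > (50/49)/ϵ.
Take N = (50/49)/ϵ. If n > N then |(-5n - 10)/(7n + 4) + 5/7| ≤ (50/49)/n < ϵ.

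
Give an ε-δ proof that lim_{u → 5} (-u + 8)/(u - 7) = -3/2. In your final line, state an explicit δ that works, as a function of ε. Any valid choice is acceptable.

δ = min(1, 2ε)

Let ε > 0. We want δ > 0 with 0 < |u − 5| < δ ⇒ |(-u + 8)/(u - 7) + 3/2| < ε.
Combining over a common denominator, (-u + 8)/(u - 7) + 3/2 = [(-u + 8)·(-2) − 3·(u - 7)] / [(-2)·(u - 7)] = -1(u − 5) / ((-2)(u - 7)).
So |(-u + 8)/(u - 7) + 3/2| = |u − 5| / (2·|u − 7|).
Require δ ≤ 1, so |u − 7| ≥ |-2| − |u − 5| > 2 − 1 = 1.
Hence |(-u + 8)/(u - 7) + 3/2| < |u − 5|/(2·1) = (1/2)|u − 5|, which is < ε once |u − 5| < 2ε.
Take δ = min(1, 2ε). Then 0 < |u − 5| < δ forces both bounds, so |(-u + 8)/(u - 7) + 3/2| < ε.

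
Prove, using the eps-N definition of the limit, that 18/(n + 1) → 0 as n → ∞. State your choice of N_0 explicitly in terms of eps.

Suppose eps > 0. For n ≥ 1, |18/(n + 1) − 0| = 18/(n + 1) ≤ 18/n.
We need 18/n < eps, i.e. n > 18/eps.
Take N_0 = 18/eps. If n > N_0 then |18/(n + 1)| ≤ 18/n < eps.

N_0 = 18/eps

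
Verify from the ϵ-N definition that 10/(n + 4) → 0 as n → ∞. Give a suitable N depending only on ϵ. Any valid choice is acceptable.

N = 10/ϵ

Fix ϵ > 0. For n ≥ 1, |10/(n + 4) − 0| = 10/(n + 4) ≤ 10/n.
We need 10/n < ϵ, i.e. n > 10/ϵ.
Take N = 10/ϵ. If n > N then |10/(n + 4)| ≤ 10/n < ϵ.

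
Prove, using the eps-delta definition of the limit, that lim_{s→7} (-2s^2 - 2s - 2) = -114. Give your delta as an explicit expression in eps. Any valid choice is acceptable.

delta = min(1, eps/32)

Suppose eps > 0. We want delta > 0 such that 0 < |s − 7| < delta implies |(-2s^2 - 2s - 2) + 114| < eps.
(-2s^2 - 2s - 2) + 114 = -2s^2 - 2s + 112 = (s − 7)(-2s - 16).
So |(-2s^2 - 2s - 2) + 114| = |s − 7|·|-2s - 16|.
Require delta ≤ 1. Then |s − 7| < 1 gives |s| < 8, and by the triangle inequality |-2s - 16| ≤ 2·8 + 16 = 32.
Hence |(-2s^2 - 2s - 2) + 114| ≤ 32|s − 7| < eps provided |s − 7| < eps/32.
Take delta = min(1, eps/32). Then 0 < |s − 7| < delta gives both |s − 7| < 1 and |s − 7| < eps/32, so |(-2s^2 - 2s - 2) + 114| < eps.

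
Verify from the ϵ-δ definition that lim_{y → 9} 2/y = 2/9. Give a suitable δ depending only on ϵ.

Fix ϵ > 0. We seek δ > 0 such that 0 < |y − 9| < δ implies |2/y − (2/9)| < ϵ.
|2/y − (2/9)| = 2·|9 − y|/(9·|y|) = 2|y − 9|/(9|y|).
Require δ ≤ 9/2 so that |y| > 9 − 9/2 = 9/2, hence 9|y| > 81/2.
Then |2/y − (2/9)| < 2|y − 9|/(81/2), which is < ϵ when |y − 9| < (81/4)ϵ.
Take δ = min(9/2, (81/4)ϵ). Then 0 < |y − 9| < δ gives both |y − 9| < 9/2 and |y − 9| < (81/4)ϵ, so |2/y − (2/9)| < ϵ.

δ = min(9/2, (81/4)ϵ)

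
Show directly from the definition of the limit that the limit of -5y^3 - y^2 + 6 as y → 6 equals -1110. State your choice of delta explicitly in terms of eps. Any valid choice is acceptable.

delta = min(1, eps/648)

Let eps > 0 be given. We want delta > 0 such that 0 < |y − 6| < delta implies |(-5y^3 - y^2 + 6) + 1110| < eps.
(-5y^3 - y^2 + 6) + 1110 = -5y^3 - y^2 + 1116 = (y − 6)(-5y^2 - 31y - 186).
So |(-5y^3 - y^2 + 6) + 1110| = |y − 6|·|-5y^2 - 31y - 186|.
Require delta ≤ 1. Then |y − 6| < 1 gives |y| < 7, and by the triangle inequality |-5y^2 - 31y - 186| ≤ 5·7^2 + 31·7 + 186 = 648.
Hence |(-5y^3 - y^2 + 6) + 1110| ≤ 648|y − 6| < eps provided |y − 6| < eps/648.
Choosing delta = min(1, eps/648) ensures both conditions, hence |(-5y^3 - y^2 + 6) + 1110| < eps.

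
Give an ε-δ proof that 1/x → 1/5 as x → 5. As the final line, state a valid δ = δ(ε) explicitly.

δ = min(5/2, (25/2)ε)

Suppose ε > 0. We seek δ > 0 such that 0 < |x − 5| < δ implies |1/x − (1/5)| < ε.
|1/x − (1/5)| = |5 − x|/(5·|x|) = |x − 5|/(5|x|).
Require δ ≤ 5/2 so that |x| > 5 − 5/2 = 5/2, hence 5|x| > 25/2.
Then |1/x − (1/5)| < |x − 5|/(25/2), which is < ε when |x − 5| < (25/2)ε.
Take δ = min(5/2, (25/2)ε). Then 0 < |x − 5| < δ gives both |x − 5| < 5/2 and |x − 5| < (25/2)ε, so |1/x − (1/5)| < ε.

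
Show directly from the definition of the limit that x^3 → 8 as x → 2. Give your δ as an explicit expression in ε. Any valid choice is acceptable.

δ = min(1, ε/19)

Let ε > 0 be given. We seek δ > 0 with 0 < |x − 2| < δ ⇒ |x^3 − 8| < ε.
Factor: x^3 − 8 = (x − 2)(x^2 + 2x + 4), so |x^3 − 8| = |x − 2|·|x^2 + 2x + 4|.
Restrict δ ≤ 1. Then |x − 2| < 1 gives |x| < 3, so by the triangle inequality |x^2 + 2x + 4| ≤ 3^2 + 2·3 + 4 = 19.
Hence |x^3 − 8| ≤ 19|x − 2|, which is < ε once |x − 2| < ε/19.
Take δ = min(1, ε/19). If 0 < |x − 2| < δ then both bounds hold and |x^3 − 8| ≤ 19|x − 2| < 19·(ε/19) = ε.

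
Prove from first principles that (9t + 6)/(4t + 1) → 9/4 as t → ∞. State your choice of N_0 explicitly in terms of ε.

N_0 = (15/16)/ε

Fix ε > 0. We seek N_0 > 0 such that t > N_0 implies |(9t + 6)/(4t + 1) − (9/4)| < ε.
(9t + 6)/(4t + 1) − (9/4) = (4(9t + 6) − 9(4t + 1)) / (4(4t + 1)) = 15/(4(4t + 1)).
For t > 0 we have 4t + 1 > 4t, so |(9t + 6)/(4t + 1) − (9/4)| = 15/(4(4t + 1)) < 15/(4·4t) = (15/16)/t.
Thus |(9t + 6)/(4t + 1) − (9/4)| < ε whenever t > (15/16)/ε.
Take N_0 = (15/16)/ε. If t > N_0 then |(9t + 6)/(4t + 1) − (9/4)| < (15/16)/t < ε.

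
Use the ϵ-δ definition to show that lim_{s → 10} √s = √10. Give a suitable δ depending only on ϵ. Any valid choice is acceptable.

δ = min(10, √10·ϵ)

Fix ϵ > 0. We want δ > 0 such that 0 < |s − 10| < δ implies |√s − √10| < ϵ.
Rationalise: √s − √10 = (s − 10)/(√s + √10), so |√s − √10| = |s − 10|/(√s + √10).
Restrict δ ≤ 10 so that |s − 10| < 10 forces s > 0, and then √s + √10 > √10.
Hence |√s − √10| < |s − 10|/√10, which is < ϵ once |s − 10| < √10·ϵ.
Take δ = min(10, √10·ϵ). If 0 < |s − 10| < δ then s > 0 and |√s − √10| < |s − 10|/√10 < ϵ.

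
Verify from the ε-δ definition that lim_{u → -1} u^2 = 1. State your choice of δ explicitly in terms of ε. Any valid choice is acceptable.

Fix ε > 0. We seek δ > 0 with 0 < |u + 1| < δ ⇒ |u^2 − 1| < ε.
Factor: u^2 − 1 = (u + 1)(u - 1), so |u^2 − 1| = |u + 1|·|u - 1|.
Impose δ ≤ 1 so that |u| < 2; then |u - 1| ≤ 3.
Hence |u^2 − 1| ≤ 3|u + 1|, which is < ε once |u + 1| < ε/3.
Take δ = min(1, ε/3). If 0 < |u + 1| < δ then both bounds hold and |u^2 − 1| ≤ 3|u + 1| < 3·(ε/3) = ε.

δ = min(1, ε/3)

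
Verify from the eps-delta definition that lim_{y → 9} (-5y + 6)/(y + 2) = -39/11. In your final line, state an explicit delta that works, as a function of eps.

Fix eps > 0. We want delta > 0 with 0 < |y − 9| < delta ⇒ |(-5y + 6)/(y + 2) + 39/11| < eps.
Combining over a common denominator, (-5y + 6)/(y + 2) + 39/11 = [(-5y + 6)·11 − (-39)·(y + 2)] / [11·(y + 2)] = -16(y − 9) / (11(y + 2)).
So |(-5y + 6)/(y + 2) + 39/11| = 16|y − 9| / (11·|y + 2|).
Restrict delta ≤ 11/2. Then |y − 9| < 11/2 gives |y + 2| = |(y − 9) + 11| ≥ 11 − 11/2 = 11/2.
Hence |(-5y + 6)/(y + 2) + 39/11| < 16|y − 9|/(11·(11/2)) = (32/121)|y − 9|, which is < eps once |y − 9| < (121/32)eps.
Take delta = min(11/2, (121/32)eps). Then 0 < |y − 9| < delta forces both bounds, so |(-5y + 6)/(y + 2) + 39/11| < eps.

delta = min(11/2, (121/32)eps)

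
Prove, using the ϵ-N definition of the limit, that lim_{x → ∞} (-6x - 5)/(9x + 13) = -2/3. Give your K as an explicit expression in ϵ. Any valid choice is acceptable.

Suppose ϵ > 0. We seek K > 0 such that x > K implies |(-6x - 5)/(9x + 13) + 2/3| < ϵ.
(-6x - 5)/(9x + 13) + 2/3 = (9(-6x - 5) − (-6)(9x + 13)) / (9(9x + 13)) = 33/(9(9x + 13)).
For x > 0 we have 9x + 13 > 9x, so |(-6x - 5)/(9x + 13) + 2/3| = 33/(9(9x + 13)) < 33/(9·9x) = (11/27)/x.
Thus |(-6x - 5)/(9x + 13) + 2/3| < ϵ whenever x > (11/27)/ϵ.
Take K = (11/27)/ϵ. If x > K then |(-6x - 5)/(9x + 13) + 2/3| < (11/27)/x < ϵ.

K = (11/27)/ϵ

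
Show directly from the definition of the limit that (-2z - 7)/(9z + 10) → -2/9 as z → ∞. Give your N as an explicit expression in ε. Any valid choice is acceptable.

N = (43/81)/ε

Let ε > 0. We seek N > 0 such that z > N implies |(-2z - 7)/(9z + 10) + 2/9| < ε.
(-2z - 7)/(9z + 10) + 2/9 = (9(-2z - 7) − (-2)(9z + 10)) / (9(9z + 10)) = -43/(9(9z + 10)).
For z > 0 we have 9z + 10 > 9z, so |(-2z - 7)/(9z + 10) + 2/9| = 43/(9(9z + 10)) < 43/(9·9z) = (43/81)/z.
Thus |(-2z - 7)/(9z + 10) + 2/9| < ε whenever z > (43/81)/ε.
Take N = (43/81)/ε. If z > N then |(-2z - 7)/(9z + 10) + 2/9| < (43/81)/z < ε.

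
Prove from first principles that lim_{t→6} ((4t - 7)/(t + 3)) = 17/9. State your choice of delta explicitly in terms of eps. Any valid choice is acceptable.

Suppose eps > 0. We want delta > 0 with 0 < |t − 6| < delta ⇒ |(4t - 7)/(t + 3) − (17/9)| < eps.
Combining over a common denominator, (4t - 7)/(t + 3) − (17/9) = [(4t - 7)·9 − 17·(t + 3)] / [9·(t + 3)] = 19(t − 6) / (9(t + 3)).
So |(4t - 7)/(t + 3) − (17/9)| = 19|t − 6| / (9·|t + 3|).
Restrict delta ≤ 9/2. Then |t − 6| < 9/2 gives |t + 3| = |(t − 6) + 9| ≥ 9 − 9/2 = 9/2.
Hence |(4t - 7)/(t + 3) − (17/9)| < 19|t − 6|/(9·(9/2)) = (38/81)|t − 6|, which is < eps once |t − 6| < (81/38)eps.
Take delta = min(9/2, (81/38)eps). Then 0 < |t − 6| < delta forces both bounds, so |(4t - 7)/(t + 3) − (17/9)| < eps.

delta = min(9/2, (81/38)eps)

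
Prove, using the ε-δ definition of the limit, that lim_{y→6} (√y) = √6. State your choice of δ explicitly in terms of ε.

Let ε > 0. We want δ > 0 such that 0 < |y − 6| < δ implies |√y − √6| < ε.
Rationalise: √y − √6 = (y − 6)/(√y + √6), so |√y − √6| = |y − 6|/(√y + √6).
Restrict δ ≤ 6 so that |y − 6| < 6 forces y > 0, and then √y + √6 > √6.
Hence |√y − √6| < |y − 6|/√6, which is < ε once |y − 6| < √6·ε.
Take δ = min(6, √6·ε). If 0 < |y − 6| < δ then y > 0 and |√y − √6| < |y − 6|/√6 < ε.

δ = min(6, √6·ε)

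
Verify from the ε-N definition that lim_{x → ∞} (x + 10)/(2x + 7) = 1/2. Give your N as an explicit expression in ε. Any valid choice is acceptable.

Suppose ε > 0. We seek N > 0 such that x > N implies |(x + 10)/(2x + 7) − (1/2)| < ε.
(x + 10)/(2x + 7) − (1/2) = (2(x + 10) − (2x + 7)) / (2(2x + 7)) = 13/(2(2x + 7)).
For x > 0 we have 2x + 7 > 2x, so |(x + 10)/(2x + 7) − (1/2)| = 13/(2(2x + 7)) < 13/(2·2x) = (13/4)/x.
Thus |(x + 10)/(2x + 7) − (1/2)| < ε whenever x > (13/4)/ε.
Take N = (13/4)/ε. If x > N then |(x + 10)/(2x + 7) − (1/2)| < (13/4)/x < ε.

N = (13/4)/ε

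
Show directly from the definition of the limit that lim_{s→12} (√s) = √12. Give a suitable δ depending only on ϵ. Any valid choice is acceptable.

Let ϵ > 0. We want δ > 0 such that 0 < |s − 12| < δ implies |√s − √12| < ϵ.
Rationalise: √s − √12 = (s − 12)/(√s + √12), so |√s − √12| = |s − 12|/(√s + √12).
Restrict δ ≤ 12 so that |s − 12| < 12 forces s > 0, and then √s + √12 > √12.
Hence |√s − √12| < |s − 12|/√12, which is < ϵ once |s − 12| < √12·ϵ.
Take δ = min(12, √12·ϵ). If 0 < |s − 12| < δ then s > 0 and |√s − √12| < |s − 12|/√12 < ϵ.

δ = min(12, √12·ϵ)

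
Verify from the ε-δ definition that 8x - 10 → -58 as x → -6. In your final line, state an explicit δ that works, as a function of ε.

Let ε > 0 be given. We need δ > 0 so that 0 < |x + 6| < δ implies |(8x - 10) + 58| < ε.
Since (8x - 10) + 58 = 8(x + 6), we have |(8x - 10) + 58| = 8|x + 6|.
Thus it suffices that |x + 6| < ε/8.
Choosing δ = ε/8 gives |(8x - 10) + 58| = 8|x + 6| < ε whenever |x + 6| < δ.

δ = ε/8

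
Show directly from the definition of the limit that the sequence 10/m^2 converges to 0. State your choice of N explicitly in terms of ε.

Let ε > 0 be given. For m ≥ 1, |10/m^2 − 0| = 10/m^2.
10/m^2 < ε ⇔ m^2 > 10/ε ⇔ m > (10/ε)^{1/2}.
Take N = (10/ε)^{1/2}. Then m > N implies 10/m^2 < ε.

N = (10/ε)^{1/2}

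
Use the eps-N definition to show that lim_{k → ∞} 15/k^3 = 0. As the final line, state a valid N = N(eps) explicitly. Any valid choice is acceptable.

Let eps > 0. For k ≥ 1, |15/k^3 − 0| = 15/k^3.
15/k^3 < eps ⇔ k^3 > 15/eps ⇔ k > (15/eps)^{1/3}.
Take N = (15/eps)^{1/3}. Then k > N implies 15/k^3 < eps.

N = (15/eps)^{1/3}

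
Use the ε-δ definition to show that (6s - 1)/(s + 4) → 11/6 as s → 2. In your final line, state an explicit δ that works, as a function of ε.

δ = min(3, (18/25)ε)

Let ε > 0. We want δ > 0 with 0 < |s − 2| < δ ⇒ |(6s - 1)/(s + 4) − (11/6)| < ε.
Combining over a common denominator, (6s - 1)/(s + 4) − (11/6) = [(6s - 1)·6 − 11·(s + 4)] / [6·(s + 4)] = 25(s − 2) / (6(s + 4)).
So |(6s - 1)/(s + 4) − (11/6)| = 25|s − 2| / (6·|s + 4|).
Restrict δ ≤ 3. Then |s − 2| < 3 gives |s + 4| = |(s − 2) + 6| ≥ 6 − 3 = 3.
Hence |(6s - 1)/(s + 4) − (11/6)| < 25|s − 2|/(6·3) = (25/18)|s − 2|, which is < ε once |s − 2| < (18/25)ε.
Take δ = min(3, (18/25)ε). Then 0 < |s − 2| < δ forces both bounds, so |(6s - 1)/(s + 4) − (11/6)| < ε.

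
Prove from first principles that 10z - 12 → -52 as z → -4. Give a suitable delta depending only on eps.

delta = eps/10

Suppose eps > 0. We need delta > 0 so that 0 < |z + 4| < delta implies |(10z - 12) + 52| < eps.
Since (10z - 12) + 52 = 10(z + 4), we have |(10z - 12) + 52| = 10|z + 4|.
Thus it suffices that |z + 4| < eps/10.
Take delta = eps/10. If 0 < |z + 4| < delta then |(10z - 12) + 52| = 10|z + 4| < 10·(eps/10) = eps.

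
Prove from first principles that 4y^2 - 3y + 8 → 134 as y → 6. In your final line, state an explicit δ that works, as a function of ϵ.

Let ϵ > 0 be given. We want δ > 0 such that 0 < |y − 6| < δ implies |(4y^2 - 3y + 8) − 134| < ϵ.
(4y^2 - 3y + 8) − 134 = 4y^2 - 3y - 126 = (y − 6)(4y + 21).
So |(4y^2 - 3y + 8) − 134| = |y − 6|·|4y + 21|.
Require δ ≤ 2. Then |y − 6| < 2 gives |y| < 8, and by the triangle inequality |4y + 21| ≤ 4·8 + 21 = 53.
Hence |(4y^2 - 3y + 8) − 134| ≤ 53|y − 6| < ϵ provided |y − 6| < ϵ/53.
Choosing δ = min(2, ϵ/53) ensures both conditions, hence |(4y^2 - 3y + 8) − 134| < ϵ.

δ = min(2, ϵ/53)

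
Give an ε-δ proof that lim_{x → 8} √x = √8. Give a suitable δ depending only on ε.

δ = min(8, √8·ε)

Suppose ε > 0. We want δ > 0 such that 0 < |x − 8| < δ implies |√x − √8| < ε.
Multiplying by the conjugate, |√x − √8| = |x − 8|/(√x + √8).
Restrict δ ≤ 8 so that |x − 8| < 8 forces x > 0, and then √x + √8 > √8.
Hence |√x − √8| < |x − 8|/√8, which is < ε once |x − 8| < √8·ε.
Take δ = min(8, √8·ε). If 0 < |x − 8| < δ then x > 0 and |√x − √8| < |x − 8|/√8 < ε.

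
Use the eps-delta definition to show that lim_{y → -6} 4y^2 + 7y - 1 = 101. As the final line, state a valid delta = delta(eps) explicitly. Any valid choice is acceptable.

Fix eps > 0. We want delta > 0 such that 0 < |y + 6| < delta implies |(4y^2 + 7y - 1) − 101| < eps.
(4y^2 + 7y - 1) − 101 = 4y^2 + 7y - 102 = (y + 6)(4y - 17).
So |(4y^2 + 7y - 1) − 101| = |y + 6|·|4y - 17|.
Assume first that |y + 6| < 2, so |y| < 8. Then |4y - 17| ≤ 4·8 + 17 = 49.
Hence |(4y^2 + 7y - 1) − 101| ≤ 49|y + 6| < eps provided |y + 6| < eps/49.
Choosing delta = min(2, eps/49) ensures both conditions, hence |(4y^2 + 7y - 1) − 101| < eps.

delta = min(2, eps/49)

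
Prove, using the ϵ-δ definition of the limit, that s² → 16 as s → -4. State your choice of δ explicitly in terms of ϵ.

Let ϵ > 0 be given. We seek δ > 0 with 0 < |s + 4| < δ ⇒ |s² − 16| < ϵ.
Factor: s² − 16 = (s + 4)(s - 4), so |s² − 16| = |s + 4|·|s - 4|.
Impose δ ≤ 2 so that |s| < 6; then |s - 4| ≤ 10.
Hence |s² − 16| ≤ 10|s + 4|, which is < ϵ once |s + 4| < ϵ/10.
Take δ = min(2, ϵ/10). If 0 < |s + 4| < δ then both bounds hold and |s² − 16| ≤ 10|s + 4| < 10·(ϵ/10) = ϵ.

δ = min(2, ϵ/10)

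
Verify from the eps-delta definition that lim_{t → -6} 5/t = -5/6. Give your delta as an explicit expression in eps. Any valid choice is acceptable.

Suppose eps > 0. We seek delta > 0 such that 0 < |t + 6| < delta implies |5/t + 5/6| < eps.
|5/t + 5/6| = 5·|-6 − t|/(6·|t|) = 5|t + 6|/(6|t|).
Require delta ≤ 3 so that |t| > 6 − 3 = 3, hence 6|t| > 18.
Then |5/t + 5/6| < 5|t + 6|/18, which is < eps when |t + 6| < (18/5)eps.
Take delta = min(3, (18/5)eps). Then 0 < |t + 6| < delta gives both |t + 6| < 3 and |t + 6| < (18/5)eps, so |5/t + 5/6| < eps.

delta = min(3, (18/5)eps)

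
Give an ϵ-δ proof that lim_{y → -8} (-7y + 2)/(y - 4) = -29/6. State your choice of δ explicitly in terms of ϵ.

δ = min(6, (36/13)ϵ)

Fix ϵ > 0. We want δ > 0 with 0 < |y + 8| < δ ⇒ |(-7y + 2)/(y - 4) + 29/6| < ϵ.
Combining over a common denominator, (-7y + 2)/(y - 4) + 29/6 = [(-7y + 2)·(-12) − 58·(y - 4)] / [(-12)·(y - 4)] = 26(y + 8) / ((-12)(y - 4)).
So |(-7y + 2)/(y - 4) + 29/6| = 26|y + 8| / (12·|y − 4|).
Restrict δ ≤ 6. Then |y + 8| < 6 gives |y − 4| = |(y + 8) + (-12)| ≥ 12 − 6 = 6.
Hence |(-7y + 2)/(y - 4) + 29/6| < 26|y + 8|/(12·6) = (13/36)|y + 8|, which is < ϵ once |y + 8| < (36/13)ϵ.
Take δ = min(6, (36/13)ϵ). Then 0 < |y + 8| < δ forces both bounds, so |(-7y + 2)/(y - 4) + 29/6| < ϵ.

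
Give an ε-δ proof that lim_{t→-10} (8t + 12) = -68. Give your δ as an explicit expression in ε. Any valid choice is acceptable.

Suppose ε > 0. We need δ > 0 so that 0 < |t + 10| < δ implies |(8t + 12) + 68| < ε.
Since (8t + 12) + 68 = 8(t + 10), we have |(8t + 12) + 68| = 8|t + 10|.
So 8|t + 10| < ε exactly when |t + 10| < ε/8.
Take δ = ε/8. If 0 < |t + 10| < δ then |(8t + 12) + 68| = 8|t + 10| < 8·(ε/8) = ε.

δ = ε/8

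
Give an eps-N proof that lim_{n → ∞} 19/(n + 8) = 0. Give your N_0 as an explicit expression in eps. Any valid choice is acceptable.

Let eps > 0. For n ≥ 1, |19/(n + 8) − 0| = 19/(n + 8) ≤ 19/n.
We need 19/n < eps, i.e. n > 19/eps.
Take N_0 = 19/eps. If n > N_0 then |19/(n + 8)| ≤ 19/n < eps.

N_0 = 19/eps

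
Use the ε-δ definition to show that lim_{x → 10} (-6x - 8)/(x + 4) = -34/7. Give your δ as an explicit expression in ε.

δ = min(7, (49/8)ε)

Let ε > 0 be given. We want δ > 0 with 0 < |x − 10| < δ ⇒ |(-6x - 8)/(x + 4) + 34/7| < ε.
Combining over a common denominator, (-6x - 8)/(x + 4) + 34/7 = [(-6x - 8)·14 − (-68)·(x + 4)] / [14·(x + 4)] = -16(x − 10) / (14(x + 4)).
So |(-6x - 8)/(x + 4) + 34/7| = 16|x − 10| / (14·|x + 4|).
Require δ ≤ 7, so |x + 4| ≥ |14| − |x − 10| > 14 − 7 = 7.
Hence |(-6x - 8)/(x + 4) + 34/7| < 16|x − 10|/(14·7) = (8/49)|x − 10|, which is < ε once |x − 10| < (49/8)ε.
Take δ = min(7, (49/8)ε). Then 0 < |x − 10| < δ forces both bounds, so |(-6x - 8)/(x + 4) + 34/7| < ε.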